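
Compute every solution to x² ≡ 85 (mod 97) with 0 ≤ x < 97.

97 ≡ 1 (mod 4), so we find a root by search.
Trying successive values, 45² = 2025 ≡ 85 (mod 97). The other root is 97 − 45 = 52.

45, 52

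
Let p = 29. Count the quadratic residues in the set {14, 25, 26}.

1

(14/29) = -1 → non-residue.
(25/29) = +1 → QR.
(26/29) = -1 → non-residue.
Total quadratic residues among the 3: 1.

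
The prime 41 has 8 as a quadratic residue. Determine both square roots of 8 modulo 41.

7, 34

41 ≡ 1 (mod 4), so we find a root by search.
Trying successive values, 7² = 49 ≡ 8 (mod 41). The other root is 41 − 7 = 34.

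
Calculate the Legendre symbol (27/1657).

Reciprocity: 27 ≡ 3 and 1657 ≡ 1 (mod 4), so (27/1657) = +(1657/27).
Reduce top mod 27: now compute (10/27).
Pull out 2: since 27 ≡ 3 (mod 8), (2/27) = -1.
Reciprocity: 5 ≡ 1 and 27 ≡ 3 (mod 4), so (5/27) = +(27/5).
Reduce top mod 5: now compute (2/5).
Pull out 2: since 5 ≡ 5 (mod 8), (2/5) = -1.
Reached (1/5) = 1. Collecting the sign flips along the way, the symbol is +1.

1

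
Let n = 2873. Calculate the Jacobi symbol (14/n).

-1

Pull out 2: since 2873 ≡ 1 (mod 8), (2/2873) = +1.
Reciprocity: 7 ≡ 3 and 2873 ≡ 1 (mod 4), so (7/2873) = +(2873/7).
Reduce top mod 7: now compute (3/7).
Reciprocity: 3 ≡ 3 and 7 ≡ 3 (mod 4), so (3/7) = −(7/3).
Reduce top mod 3: now compute (1/3).
Reached (1/3) = 1. Collecting the sign flips along the way, the symbol is -1.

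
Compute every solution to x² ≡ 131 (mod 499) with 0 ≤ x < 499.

Since 499 ≡ 3 (mod 4), a square root of 131 is 131^((499+1)/4) = 131^125 mod 499.
Repeated squaring: 131^2≡195, 131^4≡101, 131^8≡221, 131^16≡438, 131^32≡228, 131^64≡88 (mod 499).
131^125 = 131^(64+32+16+8+4+1) ≡ 247 (mod 499).
Check: 247² = 61009 ≡ 131 (mod 499). The two roots are 247 and 252.

247, 252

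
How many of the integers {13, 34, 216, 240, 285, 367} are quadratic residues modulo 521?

(13/521) = +1 → QR.
(34/521) = -1 → non-residue.
(216/521) = -1 → non-residue.
(240/521) = -1 → non-residue.
(285/521) = +1 → QR.
(367/521) = -1 → non-residue.
Total quadratic residues among the 6: 2.

2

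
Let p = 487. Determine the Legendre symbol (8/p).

1

Pull out 2^3: since 487 ≡ 7 (mod 8), (2/487) = +1, so (2/487)^3 = +1.
Reached (1/487) = 1. Collecting the sign flips along the way, the symbol is +1.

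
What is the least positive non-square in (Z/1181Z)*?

(2/1181) = −1, so 2 is the smallest positive non-residue mod 1181.

2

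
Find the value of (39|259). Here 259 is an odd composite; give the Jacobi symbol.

-1

Reciprocity: 39 ≡ 3 and 259 ≡ 3 (mod 4), so (39/259) = −(259/39).
Reduce top mod 39: now compute (25/39).
Reciprocity: 25 ≡ 1 and 39 ≡ 3 (mod 4), so (25/39) = +(39/25).
Reduce top mod 25: now compute (14/25).
Pull out 2: since 25 ≡ 1 (mod 8), (2/25) = +1.
Reciprocity: 7 ≡ 3 and 25 ≡ 1 (mod 4), so (7/25) = +(25/7).
Reduce top mod 7: now compute (4/7).
Pull out 2^2: since 7 ≡ 7 (mod 8), (2/7) = +1, so (2/7)^2 = +1.
Reached (1/7) = 1. Collecting the sign flips along the way, the symbol is -1.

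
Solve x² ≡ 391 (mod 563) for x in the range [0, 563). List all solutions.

Since 563 ≡ 3 (mod 4), a square root of 391 is 391^((563+1)/4) = 391^141 mod 563.
Repeated squaring: 391^2≡308, 391^4≡280, 391^8≡143, 391^16≡181, 391^32≡107, 391^64≡189, 391^128≡252 (mod 563).
391^141 = 391^(128+8+4+1) ≡ 469 (mod 563).
Check: 469² = 219961 ≡ 391 (mod 563). The two roots are 94 and 469.

94, 469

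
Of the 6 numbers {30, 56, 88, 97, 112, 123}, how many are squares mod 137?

5

(30/137) = +1 → QR.
(56/137) = +1 → QR.
(88/137) = +1 → QR.
(97/137) = -1 → non-residue.
(112/137) = +1 → QR.
(123/137) = +1 → QR.
Total quadratic residues among the 6: 5.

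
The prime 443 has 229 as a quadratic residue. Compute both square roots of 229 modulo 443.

142, 301

Since 443 ≡ 3 (mod 4), a square root of 229 is 229^((443+1)/4) = 229^111 mod 443.
Repeated squaring: 229^2≡167, 229^4≡423, 229^8≡400, 229^16≡77, 229^32≡170, 229^64≡105 (mod 443).
229^111 = 229^(64+32+8+4+2+1) ≡ 301 (mod 443).
Check: 301² = 90601 ≡ 229 (mod 443). The two roots are 142 and 301.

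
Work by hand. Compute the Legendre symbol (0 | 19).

0

Top reduces to 0: gcd > 1, so the symbol is 0.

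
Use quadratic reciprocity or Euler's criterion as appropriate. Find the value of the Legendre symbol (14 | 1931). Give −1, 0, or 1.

Pull out 2: since 1931 ≡ 3 (mod 8), (2/1931) = -1.
Reciprocity: 7 ≡ 3 and 1931 ≡ 3 (mod 4), so (7/1931) = −(1931/7).
Reduce top mod 7: now compute (6/7).
Pull out 2: since 7 ≡ 7 (mod 8), (2/7) = +1.
Reciprocity: 3 ≡ 3 and 7 ≡ 3 (mod 4), so (3/7) = −(7/3).
Reduce top mod 3: now compute (1/3).
Reached (1/3) = 1. Collecting the sign flips along the way, the symbol is -1.

-1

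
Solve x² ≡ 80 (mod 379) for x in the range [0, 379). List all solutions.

156, 223

Since 379 ≡ 3 (mod 4), a square root of 80 is 80^((379+1)/4) = 80^95 mod 379.
Repeated squaring: 80^2≡336, 80^4≡333, 80^8≡221, 80^16≡329, 80^32≡226, 80^64≡290 (mod 379).
80^95 = 80^(64+16+8+4+2+1) ≡ 156 (mod 379).
Check: 156² = 24336 ≡ 80 (mod 379). The two roots are 156 and 223.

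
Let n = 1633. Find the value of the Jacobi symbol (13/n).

Reciprocity: 13 ≡ 1 and 1633 ≡ 1 (mod 4), so (13/1633) = +(1633/13).
Reduce top mod 13: now compute (8/13).
Pull out 2^3: since 13 ≡ 5 (mod 8), (2/13) = -1, so (2/13)^3 = -1.
Reached (1/13) = 1. Collecting the sign flips along the way, the symbol is -1.

-1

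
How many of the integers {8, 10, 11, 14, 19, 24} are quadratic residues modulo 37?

(8/37) = -1 → non-residue.
(10/37) = +1 → QR.
(11/37) = +1 → QR.
(14/37) = -1 → non-residue.
(19/37) = -1 → non-residue.
(24/37) = -1 → non-residue.
Total quadratic residues among the 6: 2.

2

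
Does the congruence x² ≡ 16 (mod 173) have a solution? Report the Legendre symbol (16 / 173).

1

Euler's criterion: (16/173) ≡ 16^86 (mod 173).
16^2 ≡ 83 (mod 173)
16^4 ≡ 142 (mod 173)
16^8 ≡ 96 (mod 173)
16^16 ≡ 47 (mod 173)
16^32 ≡ 133 (mod 173)
16^64 ≡ 43 (mod 173)
16^86 = 16^(64+16+4+2) ≡ 1 (mod 173).
Result is 1, so (16/173) = 1.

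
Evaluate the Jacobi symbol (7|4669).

Reciprocity: 7 ≡ 3 and 4669 ≡ 1 (mod 4), so (7/4669) = +(4669/7).
Reduce top mod 7: now compute (0/7).
Top reduces to 0: gcd > 1, so the symbol is 0.

0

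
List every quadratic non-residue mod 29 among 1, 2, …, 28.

2 3 8 10 11 12 14 15 17 18 19 21 26 27

Square k = 1,…,14 (k and 29−k give the same square):
1²=1, 2²=4, 3²=9, 4²=16, 5²=25, 6²≡7, 7²≡20, 8²≡6, 9²≡23, 10²≡13, 11²≡5, 12²≡28, 13²≡24, 14²≡22 (mod 29).
The residues are {1, 4, 5, 6, 7, 9, 13, 16, 20, 22, 23, 24, 25, 28}; the non-residues are the remaining 14 nonzero classes.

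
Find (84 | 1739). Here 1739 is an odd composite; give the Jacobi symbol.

Pull out 2^2: since 1739 ≡ 3 (mod 8), (2/1739) = -1, so (2/1739)^2 = +1.
Reciprocity: 21 ≡ 1 and 1739 ≡ 3 (mod 4), so (21/1739) = +(1739/21).
Reduce top mod 21: now compute (17/21).
Reciprocity: 17 ≡ 1 and 21 ≡ 1 (mod 4), so (17/21) = +(21/17).
Reduce top mod 17: now compute (4/17).
Pull out 2^2: since 17 ≡ 1 (mod 8), (2/17) = +1, so (2/17)^2 = +1.
Reached (1/17) = 1. Collecting the sign flips along the way, the symbol is +1.

1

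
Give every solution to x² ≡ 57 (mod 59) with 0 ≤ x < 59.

Since 59 ≡ 3 (mod 4), a square root of 57 is 57^((59+1)/4) = 57^15 mod 59.
Repeated squaring: 57^2≡4, 57^4≡16, 57^8≡20 (mod 59).
57^15 = 57^(8+4+2+1) ≡ 36 (mod 59).
Check: 36² = 1296 ≡ 57 (mod 59). The two roots are 23 and 36.

23, 36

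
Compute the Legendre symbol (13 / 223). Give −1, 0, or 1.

Euler's criterion: (13/223) ≡ 13^111 (mod 223).
13^2 ≡ 169 (mod 223)
13^4 ≡ 17 (mod 223)
13^8 ≡ 66 (mod 223)
13^16 ≡ 119 (mod 223)
13^32 ≡ 112 (mod 223)
13^64 ≡ 56 (mod 223)
13^111 = 13^(64+32+8+4+2+1) ≡ 222 (mod 223).
Result is 222 ≡ −1, so (13/223) = −1.

-1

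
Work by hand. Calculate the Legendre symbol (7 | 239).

-1

Euler's criterion: (7/239) ≡ 7^119 (mod 239).
7^2 ≡ 49 (mod 239)
7^4 ≡ 11 (mod 239)
7^8 ≡ 121 (mod 239)
7^16 ≡ 62 (mod 239)
7^32 ≡ 20 (mod 239)
7^64 ≡ 161 (mod 239)
7^119 = 7^(64+32+16+4+2+1) ≡ 238 (mod 239).
Result is 238 ≡ −1, so (7/239) = −1.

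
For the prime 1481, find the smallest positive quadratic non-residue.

(2/1481) = +1, so 2 is a residue.
(3/1481) = −1, so 3 is the smallest positive non-residue mod 1481.

3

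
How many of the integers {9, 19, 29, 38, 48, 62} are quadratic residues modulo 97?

(9/97) = +1 → QR.
(19/97) = -1 → non-residue.
(29/97) = -1 → non-residue.
(38/97) = -1 → non-residue.
(48/97) = +1 → QR.
(62/97) = +1 → QR.
Total quadratic residues among the 6: 3.

3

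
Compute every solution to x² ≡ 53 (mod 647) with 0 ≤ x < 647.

92, 555

Since 647 ≡ 3 (mod 4), a square root of 53 is 53^((647+1)/4) = 53^162 mod 647.
Repeated squaring: 53^2≡221, 53^4≡316, 53^8≡218, 53^16≡293, 53^32≡445, 53^64≡43, 53^128≡555 (mod 647).
53^162 = 53^(128+32+2) ≡ 555 (mod 647).
Check: 555² = 308025 ≡ 53 (mod 647). The two roots are 92 and 555.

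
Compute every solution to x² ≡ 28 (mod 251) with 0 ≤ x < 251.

Since 251 ≡ 3 (mod 4), a square root of 28 is 28^((251+1)/4) = 28^63 mod 251.
Repeated squaring: 28^2≡31, 28^4≡208, 28^8≡92, 28^16≡181, 28^32≡131 (mod 251).
28^63 = 28^(32+16+8+4+2+1) ≡ 84 (mod 251).
Check: 84² = 7056 ≡ 28 (mod 251). The two roots are 84 and 167.

84, 167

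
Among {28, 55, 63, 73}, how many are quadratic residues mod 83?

(28/83) = +1 → QR.
(55/83) = -1 → non-residue.
(63/83) = +1 → QR.
(73/83) = -1 → non-residue.
Total quadratic residues among the 4: 2.

2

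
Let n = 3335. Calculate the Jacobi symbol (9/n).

1

Reciprocity: 9 ≡ 1 and 3335 ≡ 3 (mod 4), so (9/3335) = +(3335/9).
Reduce top mod 9: now compute (5/9).
Reciprocity: 5 ≡ 1 and 9 ≡ 1 (mod 4), so (5/9) = +(9/5).
Reduce top mod 5: now compute (4/5).
Pull out 2^2: since 5 ≡ 5 (mod 8), (2/5) = -1, so (2/5)^2 = +1.
Reached (1/5) = 1. Collecting the sign flips along the way, the symbol is +1.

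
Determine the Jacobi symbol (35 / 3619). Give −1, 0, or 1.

0

Reciprocity: 35 ≡ 3 and 3619 ≡ 3 (mod 4), so (35/3619) = −(3619/35).
Reduce top mod 35: now compute (14/35).
Pull out 2: since 35 ≡ 3 (mod 8), (2/35) = -1.
Reciprocity: 7 ≡ 3 and 35 ≡ 3 (mod 4), so (7/35) = −(35/7).
Reduce top mod 7: now compute (0/7).
Top reduces to 0: gcd > 1, so the symbol is 0.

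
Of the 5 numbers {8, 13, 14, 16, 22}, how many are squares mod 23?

(8/23) = +1 → QR.
(13/23) = +1 → QR.
(14/23) = -1 → non-residue.
(16/23) = +1 → QR.
(22/23) = -1 → non-residue.
Total quadratic residues among the 5: 3.

3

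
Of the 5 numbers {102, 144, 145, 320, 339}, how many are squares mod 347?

3

(102/347) = +1 → QR.
(144/347) = +1 → QR.
(145/347) = -1 → non-residue.
(320/347) = -1 → non-residue.
(339/347) = +1 → QR.
Total quadratic residues among the 5: 3.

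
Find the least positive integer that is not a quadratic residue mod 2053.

2

(2/2053) = −1, so 2 is the smallest positive non-residue mod 2053.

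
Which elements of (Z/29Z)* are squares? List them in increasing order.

Square k = 1,…,14 (k and 29−k give the same square):
1²=1, 2²=4, 3²=9, 4²=16, 5²=25, 6²≡7, 7²≡20, 8²≡6, 9²≡23, 10²≡13, 11²≡5, 12²≡28, 13²≡24, 14²≡22 (mod 29).
So the quadratic residues mod 29 are {1, 4, 5, 6, 7, 9, 13, 16, 20, 22, 23, 24, 25, 28}.

1 4 5 6 7 9 13 16 20 22 23 24 25 28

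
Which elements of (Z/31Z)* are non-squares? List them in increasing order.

3, 6, 11, 12, 13, 15, 17, 21, 22, 23, 24, 26, 27, 29, 30

Square k = 1,…,15 (k and 31−k give the same square):
1²=1, 2²=4, 3²=9, 4²=16, 5²=25, 6²≡5, 7²≡18, 8²≡2, 9²≡19, 10²≡7, 11²≡28, 12²≡20, 13²≡14, 14²≡10, 15²≡8 (mod 31).
The residues are {1, 2, 4, 5, 7, 8, 9, 10, 14, 16, 18, 19, 20, 25, 28}; the non-residues are the remaining 15 nonzero classes.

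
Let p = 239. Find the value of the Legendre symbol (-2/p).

-1

Euler's criterion: (-2/239) ≡ 237^119 (mod 239).
237^2 ≡ 4 (mod 239)
237^4 ≡ 16 (mod 239)
237^8 ≡ 17 (mod 239)
237^16 ≡ 50 (mod 239)
237^32 ≡ 110 (mod 239)
237^64 ≡ 150 (mod 239)
237^119 = 237^(64+32+16+4+2+1) ≡ 238 (mod 239).
Result is 238 ≡ −1, so (-2/239) = −1.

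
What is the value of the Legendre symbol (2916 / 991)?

1

First reduce: 2916 ≡ 934 (mod 991).
Pull out 2: since 991 ≡ 7 (mod 8), (2/991) = +1.
Reciprocity: 467 ≡ 3 and 991 ≡ 3 (mod 4), so (467/991) = −(991/467).
Reduce top mod 467: now compute (57/467).
Reciprocity: 57 ≡ 1 and 467 ≡ 3 (mod 4), so (57/467) = +(467/57).
Reduce top mod 57: now compute (11/57).
Reciprocity: 11 ≡ 3 and 57 ≡ 1 (mod 4), so (11/57) = +(57/11).
Reduce top mod 11: now compute (2/11).
Pull out 2: since 11 ≡ 3 (mod 8), (2/11) = -1.
Reached (1/11) = 1. Collecting the sign flips along the way, the symbol is +1.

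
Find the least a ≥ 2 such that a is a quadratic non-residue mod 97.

5

(2/97) = +1, so 2 is a residue.
(3/97) = +1, so 3 is a residue.
(4/97) = +1, so 4 is a residue.
(5/97) = −1, so 5 is the smallest positive non-residue mod 97.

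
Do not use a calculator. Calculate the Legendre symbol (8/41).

Euler's criterion: (8/41) ≡ 8^20 (mod 41).
8^2 ≡ 23 (mod 41)
8^4 ≡ 37 (mod 41)
8^8 ≡ 16 (mod 41)
8^16 ≡ 10 (mod 41)
8^20 = 8^(16+4) ≡ 1 (mod 41).
Result is 1, so (8/41) = 1.

1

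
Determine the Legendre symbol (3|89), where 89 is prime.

-1

Euler's criterion: (3/89) ≡ 3^44 (mod 89).
3^2 ≡ 9 (mod 89)
3^4 ≡ 81 (mod 89)
3^8 ≡ 64 (mod 89)
3^16 ≡ 2 (mod 89)
3^32 ≡ 4 (mod 89)
3^44 = 3^(32+8+4) ≡ 88 (mod 89).
Result is 88 ≡ −1, so (3/89) = −1.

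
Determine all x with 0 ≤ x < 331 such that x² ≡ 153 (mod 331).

22, 309

Since 331 ≡ 3 (mod 4), a square root of 153 is 153^((331+1)/4) = 153^83 mod 331.
Repeated squaring: 153^2≡239, 153^4≡189, 153^8≡304, 153^16≡67, 153^32≡186, 153^64≡172 (mod 331).
153^83 = 153^(64+16+2+1) ≡ 22 (mod 331).
Check: 22² = 484 ≡ 153 (mod 331). The two roots are 22 and 309.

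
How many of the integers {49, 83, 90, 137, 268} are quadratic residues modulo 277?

4

(49/277) = +1 → QR.
(83/277) = +1 → QR.
(90/277) = +1 → QR.
(137/277) = -1 → non-residue.
(268/277) = +1 → QR.
Total quadratic residues among the 5: 4.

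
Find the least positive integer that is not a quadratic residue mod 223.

3

(2/223) = +1, so 2 is a residue.
(3/223) = −1, so 3 is the smallest positive non-residue mod 223.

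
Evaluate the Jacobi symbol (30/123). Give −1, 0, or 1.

0

Pull out 2: since 123 ≡ 3 (mod 8), (2/123) = -1.
Reciprocity: 15 ≡ 3 and 123 ≡ 3 (mod 4), so (15/123) = −(123/15).
Reduce top mod 15: now compute (3/15).
Reciprocity: 3 ≡ 3 and 15 ≡ 3 (mod 4), so (3/15) = −(15/3).
Reduce top mod 3: now compute (0/3).
Top reduces to 0: gcd > 1, so the symbol is 0.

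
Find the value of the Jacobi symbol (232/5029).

Pull out 2^3: since 5029 ≡ 5 (mod 8), (2/5029) = -1, so (2/5029)^3 = -1.
Reciprocity: 29 ≡ 1 and 5029 ≡ 1 (mod 4), so (29/5029) = +(5029/29).
Reduce top mod 29: now compute (12/29).
Pull out 2^2: since 29 ≡ 5 (mod 8), (2/29) = -1, so (2/29)^2 = +1.
Reciprocity: 3 ≡ 3 and 29 ≡ 1 (mod 4), so (3/29) = +(29/3).
Reduce top mod 3: now compute (2/3).
Pull out 2: since 3 ≡ 3 (mod 8), (2/3) = -1.
Reached (1/3) = 1. Collecting the sign flips along the way, the symbol is +1.

1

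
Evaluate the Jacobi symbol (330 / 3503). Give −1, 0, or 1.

Pull out 2: since 3503 ≡ 7 (mod 8), (2/3503) = +1.
Reciprocity: 165 ≡ 1 and 3503 ≡ 3 (mod 4), so (165/3503) = +(3503/165).
Reduce top mod 165: now compute (38/165).
Pull out 2: since 165 ≡ 5 (mod 8), (2/165) = -1.
Reciprocity: 19 ≡ 3 and 165 ≡ 1 (mod 4), so (19/165) = +(165/19).
Reduce top mod 19: now compute (13/19).
Reciprocity: 13 ≡ 1 and 19 ≡ 3 (mod 4), so (13/19) = +(19/13).
Reduce top mod 13: now compute (6/13).
Pull out 2: since 13 ≡ 5 (mod 8), (2/13) = -1.
Reciprocity: 3 ≡ 3 and 13 ≡ 1 (mod 4), so (3/13) = +(13/3).
Reduce top mod 3: now compute (1/3).
Reached (1/3) = 1. Collecting the sign flips along the way, the symbol is +1.

1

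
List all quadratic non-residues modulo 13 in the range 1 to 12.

2 5 6 7 8 11

Square k = 1,…,6 (k and 13−k give the same square):
1²=1, 2²=4, 3²=9, 4²≡3, 5²≡12, 6²≡10 (mod 13).
The residues are {1, 3, 4, 9, 10, 12}; the non-residues are the remaining 6 nonzero classes.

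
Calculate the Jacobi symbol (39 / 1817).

-1

Reciprocity: 39 ≡ 3 and 1817 ≡ 1 (mod 4), so (39/1817) = +(1817/39).
Reduce top mod 39: now compute (23/39).
Reciprocity: 23 ≡ 3 and 39 ≡ 3 (mod 4), so (23/39) = −(39/23).
Reduce top mod 23: now compute (16/23).
Pull out 2^4: since 23 ≡ 7 (mod 8), (2/23) = +1, so (2/23)^4 = +1.
Reached (1/23) = 1. Collecting the sign flips along the way, the symbol is -1.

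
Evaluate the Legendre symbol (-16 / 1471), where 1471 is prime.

First reduce: -16 ≡ 1455 (mod 1471).
Reciprocity: 1455 ≡ 3 and 1471 ≡ 3 (mod 4), so (1455/1471) = −(1471/1455).
Reduce top mod 1455: now compute (16/1455).
Pull out 2^4: since 1455 ≡ 7 (mod 8), (2/1455) = +1, so (2/1455)^4 = +1.
Reached (1/1455) = 1. Collecting the sign flips along the way, the symbol is -1.

-1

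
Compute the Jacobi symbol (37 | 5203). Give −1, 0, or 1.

Reciprocity: 37 ≡ 1 and 5203 ≡ 3 (mod 4), so (37/5203) = +(5203/37).
Reduce top mod 37: now compute (23/37).
Reciprocity: 23 ≡ 3 and 37 ≡ 1 (mod 4), so (23/37) = +(37/23).
Reduce top mod 23: now compute (14/23).
Pull out 2: since 23 ≡ 7 (mod 8), (2/23) = +1.
Reciprocity: 7 ≡ 3 and 23 ≡ 3 (mod 4), so (7/23) = −(23/7).
Reduce top mod 7: now compute (2/7).
Pull out 2: since 7 ≡ 7 (mod 8), (2/7) = +1.
Reached (1/7) = 1. Collecting the sign flips along the way, the symbol is -1.

-1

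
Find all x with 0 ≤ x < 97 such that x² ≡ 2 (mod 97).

97 ≡ 1 (mod 4), so we find a root by search.
Trying successive values, 14² = 196 ≡ 2 (mod 97). The other root is 97 − 14 = 83.

14, 83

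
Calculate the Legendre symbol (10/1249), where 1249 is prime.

Pull out 2: since 1249 ≡ 1 (mod 8), (2/1249) = +1.
Reciprocity: 5 ≡ 1 and 1249 ≡ 1 (mod 4), so (5/1249) = +(1249/5).
Reduce top mod 5: now compute (4/5).
Pull out 2^2: since 5 ≡ 5 (mod 8), (2/5) = -1, so (2/5)^2 = +1.
Reached (1/5) = 1. Collecting the sign flips along the way, the symbol is +1.

1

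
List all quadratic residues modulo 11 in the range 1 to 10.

1 3 4 5 9

Square k = 1,…,5 (k and 11−k give the same square):
1²=1, 2²=4, 3²=9, 4²≡5, 5²≡3 (mod 11).
So the quadratic residues mod 11 are {1, 3, 4, 5, 9}.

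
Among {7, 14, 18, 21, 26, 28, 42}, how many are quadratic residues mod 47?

(7/47) = +1 → QR.
(14/47) = +1 → QR.
(18/47) = +1 → QR.
(21/47) = +1 → QR.
(26/47) = -1 → non-residue.
(28/47) = +1 → QR.
(42/47) = +1 → QR.
Total quadratic residues among the 7: 6.

6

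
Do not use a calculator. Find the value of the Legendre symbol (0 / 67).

0

Top reduces to 0: gcd > 1, so the symbol is 0.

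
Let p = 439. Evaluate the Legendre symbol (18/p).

Pull out 2: since 439 ≡ 7 (mod 8), (2/439) = +1.
Reciprocity: 9 ≡ 1 and 439 ≡ 3 (mod 4), so (9/439) = +(439/9).
Reduce top mod 9: now compute (7/9).
Reciprocity: 7 ≡ 3 and 9 ≡ 1 (mod 4), so (7/9) = +(9/7).
Reduce top mod 7: now compute (2/7).
Pull out 2: since 7 ≡ 7 (mod 8), (2/7) = +1.
Reached (1/7) = 1. Collecting the sign flips along the way, the symbol is +1.

1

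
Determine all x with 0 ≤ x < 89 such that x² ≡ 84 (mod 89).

23, 66

89 ≡ 1 (mod 4), so we find a root by search.
Trying successive values, 23² = 529 ≡ 84 (mod 89). The other root is 89 − 23 = 66.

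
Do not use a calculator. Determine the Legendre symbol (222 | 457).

Pull out 2: since 457 ≡ 1 (mod 8), (2/457) = +1.
Reciprocity: 111 ≡ 3 and 457 ≡ 1 (mod 4), so (111/457) = +(457/111).
Reduce top mod 111: now compute (13/111).
Reciprocity: 13 ≡ 1 and 111 ≡ 3 (mod 4), so (13/111) = +(111/13).
Reduce top mod 13: now compute (7/13).
Reciprocity: 7 ≡ 3 and 13 ≡ 1 (mod 4), so (7/13) = +(13/7).
Reduce top mod 7: now compute (6/7).
Pull out 2: since 7 ≡ 7 (mod 8), (2/7) = +1.
Reciprocity: 3 ≡ 3 and 7 ≡ 3 (mod 4), so (3/7) = −(7/3).
Reduce top mod 3: now compute (1/3).
Reached (1/3) = 1. Collecting the sign flips along the way, the symbol is -1.

-1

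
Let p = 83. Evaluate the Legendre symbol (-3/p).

-1

First reduce: -3 ≡ 80 (mod 83).
Pull out 2^4: since 83 ≡ 3 (mod 8), (2/83) = -1, so (2/83)^4 = +1.
Reciprocity: 5 ≡ 1 and 83 ≡ 3 (mod 4), so (5/83) = +(83/5).
Reduce top mod 5: now compute (3/5).
Reciprocity: 3 ≡ 3 and 5 ≡ 1 (mod 4), so (3/5) = +(5/3).
Reduce top mod 3: now compute (2/3).
Pull out 2: since 3 ≡ 3 (mod 8), (2/3) = -1.
Reached (1/3) = 1. Collecting the sign flips along the way, the symbol is -1.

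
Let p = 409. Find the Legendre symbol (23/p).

Euler's criterion: (23/409) ≡ 23^204 (mod 409).
23^2 ≡ 120 (mod 409)
23^4 ≡ 85 (mod 409)
23^8 ≡ 272 (mod 409)
23^16 ≡ 364 (mod 409)
23^32 ≡ 389 (mod 409)
23^64 ≡ 400 (mod 409)
23^128 ≡ 81 (mod 409)
23^204 = 23^(128+64+8+4) ≡ 1 (mod 409).
Result is 1, so (23/409) = 1.

1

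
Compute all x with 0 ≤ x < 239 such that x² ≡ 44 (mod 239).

98, 141

Since 239 ≡ 3 (mod 4), a square root of 44 is 44^((239+1)/4) = 44^60 mod 239.
Repeated squaring: 44^2≡24, 44^4≡98, 44^8≡44, 44^16≡24, 44^32≡98 (mod 239).
44^60 = 44^(32+16+8+4) ≡ 98 (mod 239).
Check: 98² = 9604 ≡ 44 (mod 239). The two roots are 98 and 141.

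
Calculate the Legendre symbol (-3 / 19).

1

First reduce: -3 ≡ 16 (mod 19).
Pull out 2^4: since 19 ≡ 3 (mod 8), (2/19) = -1, so (2/19)^4 = +1.
Reached (1/19) = 1. Collecting the sign flips along the way, the symbol is +1.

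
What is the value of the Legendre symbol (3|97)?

1

Euler's criterion: (3/97) ≡ 3^48 (mod 97).
3^2 ≡ 9 (mod 97)
3^4 ≡ 81 (mod 97)
3^8 ≡ 62 (mod 97)
3^16 ≡ 61 (mod 97)
3^32 ≡ 35 (mod 97)
3^48 = 3^(32+16) ≡ 1 (mod 97).
Result is 1, so (3/97) = 1.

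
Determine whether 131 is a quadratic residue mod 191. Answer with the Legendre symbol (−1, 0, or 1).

-1

Reciprocity: 131 ≡ 3 and 191 ≡ 3 (mod 4), so (131/191) = −(191/131).
Reduce top mod 131: now compute (60/131).
Pull out 2^2: since 131 ≡ 3 (mod 8), (2/131) = -1, so (2/131)^2 = +1.
Reciprocity: 15 ≡ 3 and 131 ≡ 3 (mod 4), so (15/131) = −(131/15).
Reduce top mod 15: now compute (11/15).
Reciprocity: 11 ≡ 3 and 15 ≡ 3 (mod 4), so (11/15) = −(15/11).
Reduce top mod 11: now compute (4/11).
Pull out 2^2: since 11 ≡ 3 (mod 8), (2/11) = -1, so (2/11)^2 = +1.
Reached (1/11) = 1. Collecting the sign flips along the way, the symbol is -1.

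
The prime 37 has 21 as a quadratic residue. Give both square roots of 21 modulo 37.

37 ≡ 1 (mod 4), so we find a root by search.
Trying successive values, 13² = 169 ≡ 21 (mod 37). The other root is 37 − 13 = 24.

13, 24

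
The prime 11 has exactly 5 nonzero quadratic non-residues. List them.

2,6,7,8,10

Square k = 1,…,5 (k and 11−k give the same square):
1²=1, 2²=4, 3²=9, 4²≡5, 5²≡3 (mod 11).
The residues are {1, 3, 4, 5, 9}; the non-residues are the remaining 5 nonzero classes.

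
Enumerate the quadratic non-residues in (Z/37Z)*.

2 5 6 8 13 14 15 17 18 19 20 22 23 24 29 31 32 35

Square k = 1,…,18 (k and 37−k give the same square):
1²=1, 2²=4, 3²=9, 4²=16, 5²=25, 6²=36, 7²≡12, 8²≡27, 9²≡7, 10²≡26, 11²≡10, 12²≡33, 13²≡21, 14²≡11, 15²≡3, 16²≡34, 17²≡30, 18²≡28 (mod 37).
The residues are {1, 3, 4, 7, 9, 10, 11, 12, 16, 21, 25, 26, 27, 28, 30, 33, 34, 36}; the non-residues are the remaining 18 nonzero classes.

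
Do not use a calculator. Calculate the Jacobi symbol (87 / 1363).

0

Reciprocity: 87 ≡ 3 and 1363 ≡ 3 (mod 4), so (87/1363) = −(1363/87).
Reduce top mod 87: now compute (58/87).
Pull out 2: since 87 ≡ 7 (mod 8), (2/87) = +1.
Reciprocity: 29 ≡ 1 and 87 ≡ 3 (mod 4), so (29/87) = +(87/29).
Reduce top mod 29: now compute (0/29).
Top reduces to 0: gcd > 1, so the symbol is 0.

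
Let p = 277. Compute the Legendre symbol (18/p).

-1

Euler's criterion: (18/277) ≡ 18^138 (mod 277).
18^2 ≡ 47 (mod 277)
18^4 ≡ 270 (mod 277)
18^8 ≡ 49 (mod 277)
18^16 ≡ 185 (mod 277)
18^32 ≡ 154 (mod 277)
18^64 ≡ 171 (mod 277)
18^128 ≡ 156 (mod 277)
18^138 = 18^(128+8+2) ≡ 276 (mod 277).
Result is 276 ≡ −1, so (18/277) = −1.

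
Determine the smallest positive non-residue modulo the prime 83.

2

(2/83) = −1, so 2 is the smallest positive non-residue mod 83.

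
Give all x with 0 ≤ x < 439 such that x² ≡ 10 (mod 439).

Since 439 ≡ 3 (mod 4), a square root of 10 is 10^((439+1)/4) = 10^110 mod 439.
Repeated squaring: 10^2≡100, 10^4≡342, 10^8≡190, 10^16≡102, 10^32≡307, 10^64≡303 (mod 439).
10^110 = 10^(64+32+8+4+2) ≡ 154 (mod 439).
Check: 154² = 23716 ≡ 10 (mod 439). The two roots are 154 and 285.

154, 285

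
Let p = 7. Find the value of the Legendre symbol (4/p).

Pull out 2^2: since 7 ≡ 7 (mod 8), (2/7) = +1, so (2/7)^2 = +1.
Reached (1/7) = 1. Collecting the sign flips along the way, the symbol is +1.

1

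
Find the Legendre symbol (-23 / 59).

Euler's criterion: (-23/59) ≡ 36^29 (mod 59).
36^2 ≡ 57 (mod 59)
36^4 ≡ 4 (mod 59)
36^8 ≡ 16 (mod 59)
36^16 ≡ 20 (mod 59)
36^29 = 36^(16+8+4+1) ≡ 1 (mod 59).
Result is 1, so (-23/59) = 1.

1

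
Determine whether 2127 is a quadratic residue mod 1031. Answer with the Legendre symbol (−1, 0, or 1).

First reduce: 2127 ≡ 65 (mod 1031).
Reciprocity: 65 ≡ 1 and 1031 ≡ 3 (mod 4), so (65/1031) = +(1031/65).
Reduce top mod 65: now compute (56/65).
Pull out 2^3: since 65 ≡ 1 (mod 8), (2/65) = +1, so (2/65)^3 = +1.
Reciprocity: 7 ≡ 3 and 65 ≡ 1 (mod 4), so (7/65) = +(65/7).
Reduce top mod 7: now compute (2/7).
Pull out 2: since 7 ≡ 7 (mod 8), (2/7) = +1.
Reached (1/7) = 1. Collecting the sign flips along the way, the symbol is +1.

1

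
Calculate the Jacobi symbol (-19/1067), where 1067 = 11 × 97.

-1

First reduce: -19 ≡ 1048 (mod 1067).
Pull out 2^3: since 1067 ≡ 3 (mod 8), (2/1067) = -1, so (2/1067)^3 = -1.
Reciprocity: 131 ≡ 3 and 1067 ≡ 3 (mod 4), so (131/1067) = −(1067/131).
Reduce top mod 131: now compute (19/131).
Reciprocity: 19 ≡ 3 and 131 ≡ 3 (mod 4), so (19/131) = −(131/19).
Reduce top mod 19: now compute (17/19).
Reciprocity: 17 ≡ 1 and 19 ≡ 3 (mod 4), so (17/19) = +(19/17).
Reduce top mod 17: now compute (2/17).
Pull out 2: since 17 ≡ 1 (mod 8), (2/17) = +1.
Reached (1/17) = 1. Collecting the sign flips along the way, the symbol is -1.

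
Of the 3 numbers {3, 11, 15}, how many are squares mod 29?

0

(3/29) = -1 → non-residue.
(11/29) = -1 → non-residue.
(15/29) = -1 → non-residue.
Total quadratic residues among the 3: 0.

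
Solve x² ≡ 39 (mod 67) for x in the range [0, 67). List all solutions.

Since 67 ≡ 3 (mod 4), a square root of 39 is 39^((67+1)/4) = 39^17 mod 67.
Repeated squaring: 39^2≡47, 39^4≡65, 39^8≡4, 39^16≡16 (mod 67).
39^17 = 39^(16+1) ≡ 21 (mod 67).
Check: 21² = 441 ≡ 39 (mod 67). The two roots are 21 and 46.

21, 46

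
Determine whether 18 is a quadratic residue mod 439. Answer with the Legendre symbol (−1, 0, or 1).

1

Pull out 2: since 439 ≡ 7 (mod 8), (2/439) = +1.
Reciprocity: 9 ≡ 1 and 439 ≡ 3 (mod 4), so (9/439) = +(439/9).
Reduce top mod 9: now compute (7/9).
Reciprocity: 7 ≡ 3 and 9 ≡ 1 (mod 4), so (7/9) = +(9/7).
Reduce top mod 7: now compute (2/7).
Pull out 2: since 7 ≡ 7 (mod 8), (2/7) = +1.
Reached (1/7) = 1. Collecting the sign flips along the way, the symbol is +1.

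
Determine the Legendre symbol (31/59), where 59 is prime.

Reciprocity: 31 ≡ 3 and 59 ≡ 3 (mod 4), so (31/59) = −(59/31).
Reduce top mod 31: now compute (28/31).
Pull out 2^2: since 31 ≡ 7 (mod 8), (2/31) = +1, so (2/31)^2 = +1.
Reciprocity: 7 ≡ 3 and 31 ≡ 3 (mod 4), so (7/31) = −(31/7).
Reduce top mod 7: now compute (3/7).
Reciprocity: 3 ≡ 3 and 7 ≡ 3 (mod 4), so (3/7) = −(7/3).
Reduce top mod 3: now compute (1/3).
Reached (1/3) = 1. Collecting the sign flips along the way, the symbol is -1.

-1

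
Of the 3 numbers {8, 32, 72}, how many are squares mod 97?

(8/97) = +1 → QR.
(32/97) = +1 → QR.
(72/97) = +1 → QR.
Total quadratic residues among the 3: 3.

3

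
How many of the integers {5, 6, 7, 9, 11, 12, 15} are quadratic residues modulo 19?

5

(5/19) = +1 → QR.
(6/19) = +1 → QR.
(7/19) = +1 → QR.
(9/19) = +1 → QR.
(11/19) = +1 → QR.
(12/19) = -1 → non-residue.
(15/19) = -1 → non-residue.
Total quadratic residues among the 7: 5.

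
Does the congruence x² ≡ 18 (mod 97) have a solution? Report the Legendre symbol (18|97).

1

Euler's criterion: (18/97) ≡ 18^48 (mod 97).
18^2 ≡ 33 (mod 97)
18^4 ≡ 22 (mod 97)
18^8 ≡ 96 (mod 97)
18^16 ≡ 1 (mod 97)
18^32 ≡ 1 (mod 97)
18^48 = 18^(32+16) ≡ 1 (mod 97).
Result is 1, so (18/97) = 1.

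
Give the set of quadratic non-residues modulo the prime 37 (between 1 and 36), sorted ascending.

Square k = 1,…,18 (k and 37−k give the same square):
1²=1, 2²=4, 3²=9, 4²=16, 5²=25, 6²=36, 7²≡12, 8²≡27, 9²≡7, 10²≡26, 11²≡10, 12²≡33, 13²≡21, 14²≡11, 15²≡3, 16²≡34, 17²≡30, 18²≡28 (mod 37).
The residues are {1, 3, 4, 7, 9, 10, 11, 12, 16, 21, 25, 26, 27, 28, 30, 33, 34, 36}; the non-residues are the remaining 18 nonzero classes.

2 5 6 8 13 14 15 17 18 19 20 22 23 24 29 31 32 35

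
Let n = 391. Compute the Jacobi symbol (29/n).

-1

Reciprocity: 29 ≡ 1 and 391 ≡ 3 (mod 4), so (29/391) = +(391/29).
Reduce top mod 29: now compute (14/29).
Pull out 2: since 29 ≡ 5 (mod 8), (2/29) = -1.
Reciprocity: 7 ≡ 3 and 29 ≡ 1 (mod 4), so (7/29) = +(29/7).
Reduce top mod 7: now compute (1/7).
Reached (1/7) = 1. Collecting the sign flips along the way, the symbol is -1.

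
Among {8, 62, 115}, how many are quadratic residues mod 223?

(8/223) = +1 → QR.
(62/223) = +1 → QR.
(115/223) = +1 → QR.
Total quadratic residues among the 3: 3.

3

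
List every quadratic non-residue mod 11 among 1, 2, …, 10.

2 6 7 8 10

Square k = 1,…,5 (k and 11−k give the same square):
1²=1, 2²=4, 3²=9, 4²≡5, 5²≡3 (mod 11).
The residues are {1, 3, 4, 5, 9}; the non-residues are the remaining 5 nonzero classes.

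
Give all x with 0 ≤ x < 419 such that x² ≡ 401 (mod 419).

Since 419 ≡ 3 (mod 4), a square root of 401 is 401^((419+1)/4) = 401^105 mod 419.
Repeated squaring: 401^2≡324, 401^4≡226, 401^8≡377, 401^16≡88, 401^32≡202, 401^64≡161 (mod 419).
401^105 = 401^(64+32+8+1) ≡ 131 (mod 419).
Check: 131² = 17161 ≡ 401 (mod 419). The two roots are 131 and 288.

131, 288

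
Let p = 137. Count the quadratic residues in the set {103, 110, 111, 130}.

(103/137) = +1 → QR.
(110/137) = -1 → non-residue.
(111/137) = -1 → non-residue.
(130/137) = +1 → QR.
Total quadratic residues among the 4: 2.

2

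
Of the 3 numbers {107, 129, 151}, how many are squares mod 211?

(107/211) = +1 → QR.
(129/211) = -1 → non-residue.
(151/211) = +1 → QR.
Total quadratic residues among the 3: 2.

2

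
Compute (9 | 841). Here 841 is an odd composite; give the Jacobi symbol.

1

Reciprocity: 9 ≡ 1 and 841 ≡ 1 (mod 4), so (9/841) = +(841/9).
Reduce top mod 9: now compute (4/9).
Pull out 2^2: since 9 ≡ 1 (mod 8), (2/9) = +1, so (2/9)^2 = +1.
Reached (1/9) = 1. Collecting the sign flips along the way, the symbol is +1.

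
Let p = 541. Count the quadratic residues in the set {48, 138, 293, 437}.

2

(48/541) = +1 → QR.
(138/541) = -1 → non-residue.
(293/541) = -1 → non-residue.
(437/541) = +1 → QR.
Total quadratic residues among the 4: 2.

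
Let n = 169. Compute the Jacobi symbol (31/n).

1

Reciprocity: 31 ≡ 3 and 169 ≡ 1 (mod 4), so (31/169) = +(169/31).
Reduce top mod 31: now compute (14/31).
Pull out 2: since 31 ≡ 7 (mod 8), (2/31) = +1.
Reciprocity: 7 ≡ 3 and 31 ≡ 3 (mod 4), so (7/31) = −(31/7).
Reduce top mod 7: now compute (3/7).
Reciprocity: 3 ≡ 3 and 7 ≡ 3 (mod 4), so (3/7) = −(7/3).
Reduce top mod 3: now compute (1/3).
Reached (1/3) = 1. Collecting the sign flips along the way, the symbol is +1.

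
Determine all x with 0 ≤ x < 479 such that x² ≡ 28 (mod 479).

76, 403

Since 479 ≡ 3 (mod 4), a square root of 28 is 28^((479+1)/4) = 28^120 mod 479.
Repeated squaring: 28^2≡305, 28^4≡99, 28^8≡221, 28^16≡462, 28^32≡289, 28^64≡175 (mod 479).
28^120 = 28^(64+32+16+8) ≡ 403 (mod 479).
Check: 403² = 162409 ≡ 28 (mod 479). The two roots are 76 and 403.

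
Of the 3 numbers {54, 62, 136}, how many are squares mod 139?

2

(54/139) = +1 → QR.
(62/139) = -1 → non-residue.
(136/139) = +1 → QR.
Total quadratic residues among the 3: 2.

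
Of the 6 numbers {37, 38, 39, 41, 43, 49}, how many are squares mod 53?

(37/53) = +1 → QR.
(38/53) = +1 → QR.
(39/53) = -1 → non-residue.
(41/53) = -1 → non-residue.
(43/53) = +1 → QR.
(49/53) = +1 → QR.
Total quadratic residues among the 6: 4.

4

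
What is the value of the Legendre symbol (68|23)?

First reduce: 68 ≡ 22 (mod 23).
Pull out 2: since 23 ≡ 7 (mod 8), (2/23) = +1.
Reciprocity: 11 ≡ 3 and 23 ≡ 3 (mod 4), so (11/23) = −(23/11).
Reduce top mod 11: now compute (1/11).
Reached (1/11) = 1. Collecting the sign flips along the way, the symbol is -1.

-1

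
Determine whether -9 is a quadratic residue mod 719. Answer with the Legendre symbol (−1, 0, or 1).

-1

First reduce: -9 ≡ 710 (mod 719).
Pull out 2: since 719 ≡ 7 (mod 8), (2/719) = +1.
Reciprocity: 355 ≡ 3 and 719 ≡ 3 (mod 4), so (355/719) = −(719/355).
Reduce top mod 355: now compute (9/355).
Reciprocity: 9 ≡ 1 and 355 ≡ 3 (mod 4), so (9/355) = +(355/9).
Reduce top mod 9: now compute (4/9).
Pull out 2^2: since 9 ≡ 1 (mod 8), (2/9) = +1, so (2/9)^2 = +1.
Reached (1/9) = 1. Collecting the sign flips along the way, the symbol is -1.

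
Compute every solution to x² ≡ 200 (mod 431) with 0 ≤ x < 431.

Since 431 ≡ 3 (mod 4), a square root of 200 is 200^((431+1)/4) = 200^108 mod 431.
Repeated squaring: 200^2≡348, 200^4≡424, 200^8≡49, 200^16≡246, 200^32≡176, 200^64≡375 (mod 431).
200^108 = 200^(64+32+8+4) ≡ 275 (mod 431).
Check: 275² = 75625 ≡ 200 (mod 431). The two roots are 156 and 275.

156, 275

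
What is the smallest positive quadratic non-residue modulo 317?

2

(2/317) = −1, so 2 is the smallest positive non-residue mod 317.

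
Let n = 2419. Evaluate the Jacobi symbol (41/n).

Reciprocity: 41 ≡ 1 and 2419 ≡ 3 (mod 4), so (41/2419) = +(2419/41).
Reduce top mod 41: now compute (0/41).
Top reduces to 0: gcd > 1, so the symbol is 0.

0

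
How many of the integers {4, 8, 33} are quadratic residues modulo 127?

2

(4/127) = +1 → QR.
(8/127) = +1 → QR.
(33/127) = -1 → non-residue.
Total quadratic residues among the 3: 2.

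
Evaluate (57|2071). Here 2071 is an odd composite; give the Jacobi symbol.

0

Reciprocity: 57 ≡ 1 and 2071 ≡ 3 (mod 4), so (57/2071) = +(2071/57).
Reduce top mod 57: now compute (19/57).
Reciprocity: 19 ≡ 3 and 57 ≡ 1 (mod 4), so (19/57) = +(57/19).
Reduce top mod 19: now compute (0/19).
Top reduces to 0: gcd > 1, so the symbol is 0.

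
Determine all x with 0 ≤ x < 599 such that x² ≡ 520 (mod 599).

Since 599 ≡ 3 (mod 4), a square root of 520 is 520^((599+1)/4) = 520^150 mod 599.
Repeated squaring: 520^2≡251, 520^4≡106, 520^8≡454, 520^16≡60, 520^32≡6, 520^64≡36, 520^128≡98 (mod 599).
520^150 = 520^(128+16+4+2) ≡ 54 (mod 599).
Check: 54² = 2916 ≡ 520 (mod 599). The two roots are 54 and 545.

54, 545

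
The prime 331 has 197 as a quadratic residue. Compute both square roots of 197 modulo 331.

39, 292

Since 331 ≡ 3 (mod 4), a square root of 197 is 197^((331+1)/4) = 197^83 mod 331.
Repeated squaring: 197^2≡82, 197^4≡104, 197^8≡224, 197^16≡195, 197^32≡291, 197^64≡276 (mod 331).
197^83 = 197^(64+16+2+1) ≡ 39 (mod 331).
Check: 39² = 1521 ≡ 197 (mod 331). The two roots are 39 and 292.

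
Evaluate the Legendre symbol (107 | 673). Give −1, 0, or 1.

-1

Reciprocity: 107 ≡ 3 and 673 ≡ 1 (mod 4), so (107/673) = +(673/107).
Reduce top mod 107: now compute (31/107).
Reciprocity: 31 ≡ 3 and 107 ≡ 3 (mod 4), so (31/107) = −(107/31).
Reduce top mod 31: now compute (14/31).
Pull out 2: since 31 ≡ 7 (mod 8), (2/31) = +1.
Reciprocity: 7 ≡ 3 and 31 ≡ 3 (mod 4), so (7/31) = −(31/7).
Reduce top mod 7: now compute (3/7).
Reciprocity: 3 ≡ 3 and 7 ≡ 3 (mod 4), so (3/7) = −(7/3).
Reduce top mod 3: now compute (1/3).
Reached (1/3) = 1. Collecting the sign flips along the way, the symbol is -1.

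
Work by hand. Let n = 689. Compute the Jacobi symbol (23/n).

Reciprocity: 23 ≡ 3 and 689 ≡ 1 (mod 4), so (23/689) = +(689/23).
Reduce top mod 23: now compute (22/23).
Pull out 2: since 23 ≡ 7 (mod 8), (2/23) = +1.
Reciprocity: 11 ≡ 3 and 23 ≡ 3 (mod 4), so (11/23) = −(23/11).
Reduce top mod 11: now compute (1/11).
Reached (1/11) = 1. Collecting the sign flips along the way, the symbol is -1.

-1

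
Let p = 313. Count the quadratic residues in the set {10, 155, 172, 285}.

(10/313) = -1 → non-residue.
(155/313) = +1 → QR.
(172/313) = -1 → non-residue.
(285/313) = -1 → non-residue.
Total quadratic residues among the 4: 1.

1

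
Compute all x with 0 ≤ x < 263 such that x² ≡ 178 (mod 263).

Since 263 ≡ 3 (mod 4), a square root of 178 is 178^((263+1)/4) = 178^66 mod 263.
Repeated squaring: 178^2≡124, 178^4≡122, 178^8≡156, 178^16≡140, 178^32≡138, 178^64≡108 (mod 263).
178^66 = 178^(64+2) ≡ 242 (mod 263).
Check: 242² = 58564 ≡ 178 (mod 263). The two roots are 21 and 242.

21, 242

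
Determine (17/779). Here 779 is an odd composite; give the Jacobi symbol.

Reciprocity: 17 ≡ 1 and 779 ≡ 3 (mod 4), so (17/779) = +(779/17).
Reduce top mod 17: now compute (14/17).
Pull out 2: since 17 ≡ 1 (mod 8), (2/17) = +1.
Reciprocity: 7 ≡ 3 and 17 ≡ 1 (mod 4), so (7/17) = +(17/7).
Reduce top mod 7: now compute (3/7).
Reciprocity: 3 ≡ 3 and 7 ≡ 3 (mod 4), so (3/7) = −(7/3).
Reduce top mod 3: now compute (1/3).
Reached (1/3) = 1. Collecting the sign flips along the way, the symbol is -1.

-1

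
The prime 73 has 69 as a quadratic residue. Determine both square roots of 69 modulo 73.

19, 54

73 ≡ 1 (mod 4), so we find a root by search.
Trying successive values, 19² = 361 ≡ 69 (mod 73). The other root is 73 − 19 = 54.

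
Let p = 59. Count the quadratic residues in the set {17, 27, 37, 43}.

2

(17/59) = +1 → QR.
(27/59) = +1 → QR.
(37/59) = -1 → non-residue.
(43/59) = -1 → non-residue.
Total quadratic residues among the 4: 2.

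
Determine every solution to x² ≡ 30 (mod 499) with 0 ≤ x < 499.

Since 499 ≡ 3 (mod 4), a square root of 30 is 30^((499+1)/4) = 30^125 mod 499.
Repeated squaring: 30^2≡401, 30^4≡123, 30^8≡159, 30^16≡331, 30^32≡280, 30^64≡57 (mod 499).
30^125 = 30^(64+32+16+8+4+1) ≡ 476 (mod 499).
Check: 476² = 226576 ≡ 30 (mod 499). The two roots are 23 and 476.

23, 476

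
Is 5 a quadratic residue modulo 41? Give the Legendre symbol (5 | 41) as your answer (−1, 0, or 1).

1

Reciprocity: 5 ≡ 1 and 41 ≡ 1 (mod 4), so (5/41) = +(41/5).
Reduce top mod 5: now compute (1/5).
Reached (1/5) = 1. Collecting the sign flips along the way, the symbol is +1.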